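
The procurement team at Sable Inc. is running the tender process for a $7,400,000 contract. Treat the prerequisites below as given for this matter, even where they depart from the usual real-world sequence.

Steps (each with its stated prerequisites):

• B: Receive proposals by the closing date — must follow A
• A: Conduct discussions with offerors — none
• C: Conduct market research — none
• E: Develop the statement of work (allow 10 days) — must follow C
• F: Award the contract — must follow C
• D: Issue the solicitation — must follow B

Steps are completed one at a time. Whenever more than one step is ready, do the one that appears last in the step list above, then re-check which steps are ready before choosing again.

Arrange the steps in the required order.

Nothing is required for C and A. C is listed later → C first.
F and E now also ready, so the ready set is {F, E, A}; F is listed later → F.
Now E and A have their prerequisites met. E is listed later, so E next.
That leaves A as the only ready step → A.
That leaves B as the only ready step → B.
Next only D has its prerequisites met → D.

C → F → E → A → B → D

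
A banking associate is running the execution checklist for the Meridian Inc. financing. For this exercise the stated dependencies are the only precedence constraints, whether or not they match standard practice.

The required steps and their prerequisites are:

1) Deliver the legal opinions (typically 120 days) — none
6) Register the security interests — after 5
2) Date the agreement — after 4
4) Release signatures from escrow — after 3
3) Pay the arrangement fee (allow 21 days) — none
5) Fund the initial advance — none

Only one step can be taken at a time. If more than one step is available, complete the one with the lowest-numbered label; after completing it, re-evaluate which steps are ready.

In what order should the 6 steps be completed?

1, 3, 4, 2, 5, 6

Nothing is required for 1, 3 and 5. 1 has the earlier label → 1 first.
Ready: 3 and 5. 3 has the earlier label → 3.
Ready: 4 and 5. 4 has the earlier label → 4.
2 now also ready, so the ready set is {2, 5}; 2 has the earlier label → 2.
Next only 5 has its prerequisites met → 5.
6 needed 5, now all done → 6.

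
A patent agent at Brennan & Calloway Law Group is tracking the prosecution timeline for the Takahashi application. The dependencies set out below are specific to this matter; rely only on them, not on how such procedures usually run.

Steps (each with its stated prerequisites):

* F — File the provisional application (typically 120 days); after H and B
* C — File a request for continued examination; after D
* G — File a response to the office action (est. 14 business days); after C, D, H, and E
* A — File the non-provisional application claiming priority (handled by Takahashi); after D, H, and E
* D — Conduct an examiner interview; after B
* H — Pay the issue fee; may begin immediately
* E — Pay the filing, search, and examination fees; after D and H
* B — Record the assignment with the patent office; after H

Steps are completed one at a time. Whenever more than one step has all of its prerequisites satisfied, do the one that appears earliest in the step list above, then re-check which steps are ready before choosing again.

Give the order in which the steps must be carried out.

H B F D C E G A

H is the only step with nothing outstanding, so it goes first.
B needed H, now all done → B.
Now F and D have their prerequisites met. F is listed earlier, so F next.
D needed B, now all done → D.
Ready: C and E. C is listed earlier → C.
Next only E has its prerequisites met → E.
Now G and A have their prerequisites met. G is listed earlier, so G next.
That leaves A as the only ready step → A.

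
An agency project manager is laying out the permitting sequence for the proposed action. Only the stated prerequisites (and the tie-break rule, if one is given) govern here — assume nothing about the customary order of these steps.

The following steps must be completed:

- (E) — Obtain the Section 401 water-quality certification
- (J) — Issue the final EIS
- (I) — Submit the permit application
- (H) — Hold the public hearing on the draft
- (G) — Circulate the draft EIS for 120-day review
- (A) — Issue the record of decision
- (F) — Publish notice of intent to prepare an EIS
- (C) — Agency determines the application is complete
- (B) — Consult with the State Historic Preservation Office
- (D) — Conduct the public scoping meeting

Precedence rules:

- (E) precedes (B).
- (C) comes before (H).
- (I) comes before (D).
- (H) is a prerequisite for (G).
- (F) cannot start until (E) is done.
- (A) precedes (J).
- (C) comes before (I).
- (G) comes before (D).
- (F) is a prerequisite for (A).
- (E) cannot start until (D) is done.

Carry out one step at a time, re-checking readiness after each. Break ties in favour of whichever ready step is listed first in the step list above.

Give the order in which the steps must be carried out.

(C) is the only step with nothing outstanding, so it goes first.
Now (I) and (H) have their prerequisites met. (I) is listed earlier, so (I) next.
Next only (H) has its prerequisites met → (H).
Next only (G) has its prerequisites met → (G).
(D) needed (I) and (G), now all done → (D).
(E) needed (D), now all done → (E).
Now (F) and (B) have their prerequisites met. (F) is listed earlier, so (F) next.
(A) and (B) are both available; (A) is listed earlier → (A).
(J) and (B) are both available; (J) is listed earlier → (J).
(B) is the only step now ready → (B).

(C), (I), (H), (G), (D), (E), (F), (A), (J), (B)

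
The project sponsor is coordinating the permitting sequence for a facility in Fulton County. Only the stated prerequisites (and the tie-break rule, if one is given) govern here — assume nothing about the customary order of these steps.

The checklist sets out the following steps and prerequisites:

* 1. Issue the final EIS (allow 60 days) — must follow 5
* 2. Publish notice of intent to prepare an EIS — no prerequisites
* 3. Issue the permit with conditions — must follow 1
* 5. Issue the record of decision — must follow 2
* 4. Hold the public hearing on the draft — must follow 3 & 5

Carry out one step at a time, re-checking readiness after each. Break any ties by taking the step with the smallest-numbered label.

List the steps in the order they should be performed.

2, 5, 1, 3, 4

2 is the only step with nothing outstanding, so it goes first.
5 is the only step now ready → 5.
1 needed 5, now all done → 1.
3 needed 1, now all done → 3.
4 needed 3 and 5, now all done → 4.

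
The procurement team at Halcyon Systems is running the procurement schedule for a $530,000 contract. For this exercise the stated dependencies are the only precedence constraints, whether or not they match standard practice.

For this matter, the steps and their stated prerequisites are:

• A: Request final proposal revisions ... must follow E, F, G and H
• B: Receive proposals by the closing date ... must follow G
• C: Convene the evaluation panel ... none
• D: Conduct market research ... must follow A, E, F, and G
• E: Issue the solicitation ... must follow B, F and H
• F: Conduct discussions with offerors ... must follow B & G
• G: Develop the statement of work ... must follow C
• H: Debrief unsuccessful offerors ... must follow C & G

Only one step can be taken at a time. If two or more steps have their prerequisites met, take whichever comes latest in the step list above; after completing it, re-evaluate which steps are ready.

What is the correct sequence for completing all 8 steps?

C, G, H, B, F, E, A, D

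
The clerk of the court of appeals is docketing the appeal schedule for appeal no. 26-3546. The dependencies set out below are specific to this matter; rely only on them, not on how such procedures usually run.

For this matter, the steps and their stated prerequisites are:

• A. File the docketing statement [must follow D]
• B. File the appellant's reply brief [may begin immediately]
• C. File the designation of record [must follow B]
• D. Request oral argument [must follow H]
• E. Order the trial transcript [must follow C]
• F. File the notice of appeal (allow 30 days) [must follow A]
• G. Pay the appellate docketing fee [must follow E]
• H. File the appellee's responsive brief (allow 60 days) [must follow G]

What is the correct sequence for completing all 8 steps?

B, C, E, G, H, D, A, F

B is the only step with nothing outstanding, so it goes first.
Next only C has its prerequisites met → C.
That leaves E as the only ready step → E.
G needed E, now all done → G.
Next only H has its prerequisites met → H.
D is the only step now ready → D.
Next only A has its prerequisites met → A.
That leaves F as the only ready step → F.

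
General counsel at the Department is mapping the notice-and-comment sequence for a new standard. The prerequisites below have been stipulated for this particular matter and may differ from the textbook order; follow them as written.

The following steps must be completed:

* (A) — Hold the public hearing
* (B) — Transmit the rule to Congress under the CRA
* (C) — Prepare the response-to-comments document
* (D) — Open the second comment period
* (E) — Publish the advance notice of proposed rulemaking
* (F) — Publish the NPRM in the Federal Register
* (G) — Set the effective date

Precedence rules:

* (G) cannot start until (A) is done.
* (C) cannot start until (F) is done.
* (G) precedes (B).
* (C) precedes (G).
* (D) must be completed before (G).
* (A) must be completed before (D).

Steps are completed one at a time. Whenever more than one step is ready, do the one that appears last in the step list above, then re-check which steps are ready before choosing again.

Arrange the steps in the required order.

(F), (E) and (A) have no prerequisites; (F) is listed later, so (F) is first.
Ready: (E), (C) and (A). (E) is listed later → (E).
Now (C) and (A) have their prerequisites met. (C) is listed later, so (C) next.
(A) is the only step now ready → (A).
That leaves (D) as the only ready step → (D).
(G) is the only step now ready → (G).
(B) is the only step now ready → (B).

(F), (E), (C), (A), (D), (G), (B)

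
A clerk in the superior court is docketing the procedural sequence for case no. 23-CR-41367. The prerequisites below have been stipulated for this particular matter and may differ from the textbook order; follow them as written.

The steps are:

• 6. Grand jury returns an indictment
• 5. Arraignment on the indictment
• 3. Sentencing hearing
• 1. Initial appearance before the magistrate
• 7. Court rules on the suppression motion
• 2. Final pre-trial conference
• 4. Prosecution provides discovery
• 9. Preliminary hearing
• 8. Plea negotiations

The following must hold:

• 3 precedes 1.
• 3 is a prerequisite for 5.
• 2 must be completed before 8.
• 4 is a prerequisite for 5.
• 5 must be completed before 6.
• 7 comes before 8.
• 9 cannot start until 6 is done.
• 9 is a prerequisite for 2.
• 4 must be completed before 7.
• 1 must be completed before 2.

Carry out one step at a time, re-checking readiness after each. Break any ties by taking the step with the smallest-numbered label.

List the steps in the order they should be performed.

3, 1, 4, 5, 6, 7, 9, 2, 8

Nothing is required for 3 and 4. 3 has the earlier label → 3 first.
1 and 4 are both available; 1 has the earlier label → 1.
That leaves 4 as the only ready step → 4.
5 and 7 are both available; 5 has the earlier label → 5.
6 now also ready, so the ready set is {6, 7}; 6 has the earlier label → 6.
Now 7 and 9 have their prerequisites met. 7 has the earlier label, so 7 next.
9 needed 6, now all done → 9.
That leaves 2 as the only ready step → 2.
8 needed 2 and 7, now all done → 8.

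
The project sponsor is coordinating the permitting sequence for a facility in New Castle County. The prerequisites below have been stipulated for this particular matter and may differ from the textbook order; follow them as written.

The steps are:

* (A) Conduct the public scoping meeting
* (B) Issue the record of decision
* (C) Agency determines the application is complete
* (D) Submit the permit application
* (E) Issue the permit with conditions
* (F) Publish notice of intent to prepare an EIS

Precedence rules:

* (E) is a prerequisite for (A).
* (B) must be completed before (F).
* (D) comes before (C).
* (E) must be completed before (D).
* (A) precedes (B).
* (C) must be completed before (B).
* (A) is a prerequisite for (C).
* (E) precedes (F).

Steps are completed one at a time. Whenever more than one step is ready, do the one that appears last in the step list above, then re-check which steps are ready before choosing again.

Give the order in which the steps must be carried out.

(E), (D), (A), (C), (B), (F)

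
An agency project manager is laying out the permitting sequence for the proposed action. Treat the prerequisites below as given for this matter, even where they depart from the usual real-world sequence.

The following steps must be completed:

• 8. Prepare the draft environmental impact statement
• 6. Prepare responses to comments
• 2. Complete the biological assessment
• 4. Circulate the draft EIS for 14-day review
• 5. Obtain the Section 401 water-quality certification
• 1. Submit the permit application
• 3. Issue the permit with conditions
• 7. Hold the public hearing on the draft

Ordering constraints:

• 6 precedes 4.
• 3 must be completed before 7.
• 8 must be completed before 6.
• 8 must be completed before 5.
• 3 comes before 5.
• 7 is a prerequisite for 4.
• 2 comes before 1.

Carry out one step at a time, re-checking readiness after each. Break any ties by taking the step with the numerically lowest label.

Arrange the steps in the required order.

Nothing is required for 2, 3 and 8. 2 has the earlier label → 2 first.
Now 1, 3 and 8 have their prerequisites met. 1 has the earlier label, so 1 next.
Now 3 and 8 have their prerequisites met. 3 has the earlier label, so 3 next.
Ready: 7 and 8. 7 has the earlier label → 7.
Next only 8 has its prerequisites met → 8.
Now 5 and 6 have their prerequisites met. 5 has the earlier label, so 5 next.
6 needed 8, now all done → 6.
4 needed 6 and 7, now all done → 4.

2, 1, 3, 7, 8, 5, 6, 4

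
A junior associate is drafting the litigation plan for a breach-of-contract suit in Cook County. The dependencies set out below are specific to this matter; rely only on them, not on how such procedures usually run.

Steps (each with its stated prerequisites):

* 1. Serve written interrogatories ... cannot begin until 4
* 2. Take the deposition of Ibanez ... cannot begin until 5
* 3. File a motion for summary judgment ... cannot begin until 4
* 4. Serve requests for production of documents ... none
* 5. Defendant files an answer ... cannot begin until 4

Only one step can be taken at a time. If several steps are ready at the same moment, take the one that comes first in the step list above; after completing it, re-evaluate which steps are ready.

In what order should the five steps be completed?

Only 4 has no prerequisites, so it is first.
Ready: 1, 3 and 5. 1 is listed earlier → 1.
Ready: 3 and 5. 3 is listed earlier → 3.
Next only 5 has its prerequisites met → 5.
2 needed 5, now all done → 2.

4 → 1 → 3 → 5 → 2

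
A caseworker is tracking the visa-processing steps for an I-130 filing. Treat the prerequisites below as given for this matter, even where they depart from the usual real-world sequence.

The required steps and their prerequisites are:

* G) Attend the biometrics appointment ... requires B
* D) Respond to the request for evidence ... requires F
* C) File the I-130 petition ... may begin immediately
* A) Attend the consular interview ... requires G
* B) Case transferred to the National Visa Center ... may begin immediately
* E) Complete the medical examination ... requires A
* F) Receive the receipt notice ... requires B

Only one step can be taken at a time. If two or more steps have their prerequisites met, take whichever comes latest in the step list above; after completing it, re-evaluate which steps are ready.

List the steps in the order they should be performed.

B, F, C, D, G, A, E

B and C have no prerequisites; B is listed later, so B is first.
F and G now also ready, so the ready set is {F, C, G}; F is listed later → F.
C, D and G are all available; C is listed later → C.
Ready: D and G. D is listed later → D.
G needed B, now all done → G.
Next only A has its prerequisites met → A.
E is the only step now ready → E.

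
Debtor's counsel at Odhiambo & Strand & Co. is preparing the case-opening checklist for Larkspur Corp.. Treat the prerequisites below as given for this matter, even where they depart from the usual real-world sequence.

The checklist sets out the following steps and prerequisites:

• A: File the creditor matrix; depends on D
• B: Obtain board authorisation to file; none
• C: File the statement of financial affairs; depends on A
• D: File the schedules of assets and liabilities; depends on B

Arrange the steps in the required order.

B, D, A, C

B has no prerequisites → B first.
Next only D has its prerequisites met → D.
A needed D, now all done → A.
That leaves C as the only ready step → C.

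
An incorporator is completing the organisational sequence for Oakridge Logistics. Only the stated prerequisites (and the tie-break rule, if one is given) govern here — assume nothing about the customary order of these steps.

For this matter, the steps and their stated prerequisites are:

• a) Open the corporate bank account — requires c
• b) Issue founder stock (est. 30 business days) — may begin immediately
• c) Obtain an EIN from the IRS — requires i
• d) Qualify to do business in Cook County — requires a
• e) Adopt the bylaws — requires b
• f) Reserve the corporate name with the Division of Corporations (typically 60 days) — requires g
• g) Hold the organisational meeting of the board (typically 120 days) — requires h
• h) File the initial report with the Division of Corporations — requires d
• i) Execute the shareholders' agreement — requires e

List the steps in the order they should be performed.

b has no prerequisites → b first.
e needed b, now all done → e.
i needed e, now all done → i.
c needed i, now all done → c.
a needed c, now all done → a.
That leaves d as the only ready step → d.
That leaves h as the only ready step → h.
g is the only step now ready → g.
That leaves f as the only ready step → f.

b e i c a d h g f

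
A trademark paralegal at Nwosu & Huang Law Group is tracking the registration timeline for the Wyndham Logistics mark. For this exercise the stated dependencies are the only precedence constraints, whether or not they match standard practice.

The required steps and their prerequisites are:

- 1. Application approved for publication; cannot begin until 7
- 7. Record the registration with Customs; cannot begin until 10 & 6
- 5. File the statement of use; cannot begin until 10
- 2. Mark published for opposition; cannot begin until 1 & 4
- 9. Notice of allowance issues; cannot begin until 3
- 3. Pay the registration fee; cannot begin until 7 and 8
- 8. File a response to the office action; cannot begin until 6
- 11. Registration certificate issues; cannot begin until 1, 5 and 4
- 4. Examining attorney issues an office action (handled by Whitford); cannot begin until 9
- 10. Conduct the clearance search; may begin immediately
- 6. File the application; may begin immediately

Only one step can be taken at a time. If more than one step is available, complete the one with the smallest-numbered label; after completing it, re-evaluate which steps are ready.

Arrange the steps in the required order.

6 and 10 have no prerequisites; 6 has the earlier label, so 6 is first.
8 and 10 are both available; 8 has the earlier label → 8.
That leaves 10 as the only ready step → 10.
5 and 7 are both available; 5 has the earlier label → 5.
7 needed 6 and 10, now all done → 7.
Now 1 and 3 have their prerequisites met. 1 has the earlier label, so 1 next.
Next only 3 has its prerequisites met → 3.
That leaves 9 as the only ready step → 9.
4 needed 9, now all done → 4.
Now 2 and 11 have their prerequisites met. 2 has the earlier label, so 2 next.
11 needed 1, 4 and 5, now all done → 11.

6, 8, 10, 5, 7, 1, 3, 9, 4, 2, 11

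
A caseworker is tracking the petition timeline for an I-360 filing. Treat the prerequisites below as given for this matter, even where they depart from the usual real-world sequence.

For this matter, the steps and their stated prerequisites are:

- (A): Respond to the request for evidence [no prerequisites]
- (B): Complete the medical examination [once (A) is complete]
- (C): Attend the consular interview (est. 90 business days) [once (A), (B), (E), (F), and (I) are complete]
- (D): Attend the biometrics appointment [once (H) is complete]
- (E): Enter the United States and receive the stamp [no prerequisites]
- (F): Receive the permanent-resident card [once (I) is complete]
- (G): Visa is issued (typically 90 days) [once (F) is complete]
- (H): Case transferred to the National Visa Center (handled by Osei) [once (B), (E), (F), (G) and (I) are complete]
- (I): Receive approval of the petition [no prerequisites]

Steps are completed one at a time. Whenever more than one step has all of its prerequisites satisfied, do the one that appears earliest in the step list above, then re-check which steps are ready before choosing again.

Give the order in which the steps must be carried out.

(A), (B), (E), (I), (F), (C), (G), (H), (D)

Nothing is required for (A), (E) and (I). (A) is listed earlier → (A) first.
(B), (E) and (I) are all available; (B) is listed earlier → (B).
(E) and (I) are both available; (E) is listed earlier → (E).
Next only (I) has its prerequisites met → (I).
(F) is the only step now ready → (F).
Now (C) and (G) have their prerequisites met. (C) is listed earlier, so (C) next.
(G) needed (F), now all done → (G).
That leaves (H) as the only ready step → (H).
That leaves (D) as the only ready step → (D).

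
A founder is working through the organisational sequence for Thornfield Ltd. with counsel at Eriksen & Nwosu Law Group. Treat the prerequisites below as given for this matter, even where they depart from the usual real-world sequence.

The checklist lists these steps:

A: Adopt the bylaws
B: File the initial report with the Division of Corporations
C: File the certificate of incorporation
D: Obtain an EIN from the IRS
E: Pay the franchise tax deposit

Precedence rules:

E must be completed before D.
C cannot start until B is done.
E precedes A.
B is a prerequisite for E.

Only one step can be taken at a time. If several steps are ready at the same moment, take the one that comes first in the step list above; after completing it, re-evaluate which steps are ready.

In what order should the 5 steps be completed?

B C E A D

Only B has no prerequisites, so it is first.
Now C and E have their prerequisites met. C is listed earlier, so C next.
E needed B, now all done → E.
Ready: A and D. A is listed earlier → A.
Next only D has its prerequisites met → D.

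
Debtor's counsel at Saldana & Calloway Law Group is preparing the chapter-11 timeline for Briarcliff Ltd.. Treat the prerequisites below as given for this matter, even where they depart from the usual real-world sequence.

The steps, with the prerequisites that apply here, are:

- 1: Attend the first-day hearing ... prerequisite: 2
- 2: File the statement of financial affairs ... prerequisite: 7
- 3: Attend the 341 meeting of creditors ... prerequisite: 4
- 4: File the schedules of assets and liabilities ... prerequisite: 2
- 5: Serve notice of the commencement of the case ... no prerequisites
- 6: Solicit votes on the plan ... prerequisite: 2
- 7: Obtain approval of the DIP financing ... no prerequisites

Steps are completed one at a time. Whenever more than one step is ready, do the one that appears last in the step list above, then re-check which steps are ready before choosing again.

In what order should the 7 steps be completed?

Nothing is required for 7 and 5. 7 is listed later → 7 first.
2 now also ready, so the ready set is {5, 2}; 5 is listed later → 5.
2 is the only step now ready → 2.
Ready: 6, 4 and 1. 6 is listed later → 6.
Now 4 and 1 have their prerequisites met. 4 is listed later, so 4 next.
3 now also ready, so the ready set is {3, 1}; 3 is listed later → 3.
1 needed 2, now all done → 1.

7, 5, 2, 6, 4, 3, 1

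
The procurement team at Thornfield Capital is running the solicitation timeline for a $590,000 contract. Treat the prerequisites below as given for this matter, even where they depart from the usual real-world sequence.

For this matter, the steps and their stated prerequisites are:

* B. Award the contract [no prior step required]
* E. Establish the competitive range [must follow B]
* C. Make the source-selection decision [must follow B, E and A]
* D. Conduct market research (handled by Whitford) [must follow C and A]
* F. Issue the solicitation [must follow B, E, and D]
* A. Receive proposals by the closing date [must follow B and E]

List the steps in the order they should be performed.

B, E, A, C, D, F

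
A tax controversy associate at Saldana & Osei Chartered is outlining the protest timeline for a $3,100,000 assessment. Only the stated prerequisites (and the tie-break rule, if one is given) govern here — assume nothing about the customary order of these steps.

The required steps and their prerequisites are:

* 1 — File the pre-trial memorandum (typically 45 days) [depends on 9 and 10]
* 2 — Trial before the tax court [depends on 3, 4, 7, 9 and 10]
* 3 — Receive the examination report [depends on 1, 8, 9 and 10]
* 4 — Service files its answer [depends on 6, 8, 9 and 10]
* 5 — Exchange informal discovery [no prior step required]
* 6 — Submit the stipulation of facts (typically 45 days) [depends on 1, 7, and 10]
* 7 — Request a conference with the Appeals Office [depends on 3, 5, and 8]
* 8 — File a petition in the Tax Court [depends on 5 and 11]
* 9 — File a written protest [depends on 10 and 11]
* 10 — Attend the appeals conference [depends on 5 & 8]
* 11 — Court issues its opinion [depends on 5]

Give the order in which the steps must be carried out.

5 has no prerequisites → 5 first.
Next only 11 has its prerequisites met → 11.
Next only 8 has its prerequisites met → 8.
10 is the only step now ready → 10.
Next only 9 has its prerequisites met → 9.
1 needed 9 and 10, now all done → 1.
3 needed 1, 8, 9 and 10, now all done → 3.
Next only 7 has its prerequisites met → 7.
That leaves 6 as the only ready step → 6.
4 is the only step now ready → 4.
2 is the only step now ready → 2.

5, 11, 8, 10, 9, 1, 3, 7, 6, 4, 2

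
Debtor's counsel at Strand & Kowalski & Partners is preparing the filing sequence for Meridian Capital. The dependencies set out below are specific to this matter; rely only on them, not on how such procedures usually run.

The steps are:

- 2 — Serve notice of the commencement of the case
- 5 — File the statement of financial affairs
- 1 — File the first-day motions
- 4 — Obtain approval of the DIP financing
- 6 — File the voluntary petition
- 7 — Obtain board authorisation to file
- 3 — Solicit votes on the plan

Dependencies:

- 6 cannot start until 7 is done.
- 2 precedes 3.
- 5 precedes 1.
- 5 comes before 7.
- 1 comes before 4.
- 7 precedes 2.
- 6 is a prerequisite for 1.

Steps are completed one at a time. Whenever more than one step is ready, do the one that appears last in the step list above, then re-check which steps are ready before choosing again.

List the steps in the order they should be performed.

5, 7, 6, 1, 4, 2, 3

5 has no prerequisites → 5 first.
Next only 7 has its prerequisites met → 7.
Now 6 and 2 have their prerequisites met. 6 is listed later, so 6 next.
1 now also ready, so the ready set is {1, 2}; 1 is listed later → 1.
Now 4 and 2 have their prerequisites met. 4 is listed later, so 4 next.
2 needed 7, now all done → 2.
That leaves 3 as the only ready step → 3.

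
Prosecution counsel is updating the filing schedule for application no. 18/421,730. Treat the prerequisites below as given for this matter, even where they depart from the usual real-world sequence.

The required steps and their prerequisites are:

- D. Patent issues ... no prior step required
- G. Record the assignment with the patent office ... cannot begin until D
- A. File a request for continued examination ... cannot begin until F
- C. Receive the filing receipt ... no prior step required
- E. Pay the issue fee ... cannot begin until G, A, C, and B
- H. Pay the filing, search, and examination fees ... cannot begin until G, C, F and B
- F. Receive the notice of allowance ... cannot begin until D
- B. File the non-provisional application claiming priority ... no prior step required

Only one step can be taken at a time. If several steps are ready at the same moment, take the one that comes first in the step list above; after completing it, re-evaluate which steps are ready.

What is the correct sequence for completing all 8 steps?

Nothing is required for D, C and B. D is listed earlier → D first.
G, C, F and B are all available; G is listed earlier → G.
Now C, F and B have their prerequisites met. C is listed earlier, so C next.
Now F and B have their prerequisites met. F is listed earlier, so F next.
A now also ready, so the ready set is {A, B}; A is listed earlier → A.
B is the only step now ready → B.
Ready: E and H. E is listed earlier → E.
H needed G, C, F and B, now all done → H.

D, G, C, F, A, B, E, H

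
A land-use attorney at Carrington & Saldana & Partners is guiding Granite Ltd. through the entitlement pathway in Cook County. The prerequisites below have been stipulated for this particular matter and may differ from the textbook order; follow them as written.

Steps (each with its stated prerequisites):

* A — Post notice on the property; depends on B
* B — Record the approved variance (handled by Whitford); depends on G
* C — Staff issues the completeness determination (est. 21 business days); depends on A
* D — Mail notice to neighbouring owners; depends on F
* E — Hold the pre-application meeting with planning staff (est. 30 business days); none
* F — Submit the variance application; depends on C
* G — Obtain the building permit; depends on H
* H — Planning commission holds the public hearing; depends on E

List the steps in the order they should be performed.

E, H, G, B, A, C, F, D

E has no prerequisites → E first.
H needed E, now all done → H.
Next only G has its prerequisites met → G.
B needed G, now all done → B.
A needed B, now all done → A.
Next only C has its prerequisites met → C.
F needed C, now all done → F.
D needed F, now all done → D.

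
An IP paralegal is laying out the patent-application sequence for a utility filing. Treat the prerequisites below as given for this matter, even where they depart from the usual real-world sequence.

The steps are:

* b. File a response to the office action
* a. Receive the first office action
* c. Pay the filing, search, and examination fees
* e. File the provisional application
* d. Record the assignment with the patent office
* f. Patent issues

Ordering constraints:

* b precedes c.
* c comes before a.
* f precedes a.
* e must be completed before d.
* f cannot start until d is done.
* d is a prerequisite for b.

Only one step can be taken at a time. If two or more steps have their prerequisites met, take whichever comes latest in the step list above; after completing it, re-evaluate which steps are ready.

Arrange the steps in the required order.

e d f b c a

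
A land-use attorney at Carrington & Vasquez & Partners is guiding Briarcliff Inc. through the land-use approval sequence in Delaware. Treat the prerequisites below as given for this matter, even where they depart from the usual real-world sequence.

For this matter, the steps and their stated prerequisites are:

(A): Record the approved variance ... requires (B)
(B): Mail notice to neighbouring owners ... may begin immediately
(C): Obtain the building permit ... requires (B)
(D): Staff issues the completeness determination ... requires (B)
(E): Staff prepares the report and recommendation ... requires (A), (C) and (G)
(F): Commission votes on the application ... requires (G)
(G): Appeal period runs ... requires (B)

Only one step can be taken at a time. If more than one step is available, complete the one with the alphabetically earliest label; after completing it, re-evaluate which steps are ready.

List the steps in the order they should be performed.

(B), (A), (C), (D), (G), (E), (F)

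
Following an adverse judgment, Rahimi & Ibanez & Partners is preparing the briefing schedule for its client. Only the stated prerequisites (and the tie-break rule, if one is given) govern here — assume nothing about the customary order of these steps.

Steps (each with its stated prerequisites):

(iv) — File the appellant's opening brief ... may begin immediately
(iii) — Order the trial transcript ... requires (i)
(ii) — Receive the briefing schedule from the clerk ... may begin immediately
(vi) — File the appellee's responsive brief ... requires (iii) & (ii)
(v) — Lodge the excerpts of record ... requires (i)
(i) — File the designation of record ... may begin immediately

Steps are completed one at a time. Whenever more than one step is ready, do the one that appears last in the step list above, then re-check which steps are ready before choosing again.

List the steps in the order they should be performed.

Nothing is required for (i), (ii) and (iv). (i) is listed later → (i) first.
(v) and (iii) now also ready, so the ready set is {(v), (ii), (iii), (iv)}; (v) is listed later → (v).
Ready: (ii), (iii) and (iv). (ii) is listed later → (ii).
Now (iii) and (iv) have their prerequisites met. (iii) is listed later, so (iii) next.
(vi) now also ready, so the ready set is {(vi), (iv)}; (vi) is listed later → (vi).
That leaves (iv) as the only ready step → (iv).

(i) (v) (ii) (iii) (vi) (iv)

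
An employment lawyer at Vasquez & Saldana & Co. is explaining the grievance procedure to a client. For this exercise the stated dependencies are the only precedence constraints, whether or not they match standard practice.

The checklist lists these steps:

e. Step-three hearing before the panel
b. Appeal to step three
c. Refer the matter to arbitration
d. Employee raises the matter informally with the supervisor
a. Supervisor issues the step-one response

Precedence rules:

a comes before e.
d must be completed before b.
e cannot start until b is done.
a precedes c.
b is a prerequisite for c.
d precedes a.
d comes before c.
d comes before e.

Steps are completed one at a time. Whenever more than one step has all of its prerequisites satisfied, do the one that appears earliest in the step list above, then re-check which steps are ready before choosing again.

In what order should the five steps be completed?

d → b → a → e → c

d is the only step with nothing outstanding, so it goes first.
Now b and a have their prerequisites met. b is listed earlier, so b next.
a needed d, now all done → a.
Now e and c have their prerequisites met. e is listed earlier, so e next.
That leaves c as the only ready step → c.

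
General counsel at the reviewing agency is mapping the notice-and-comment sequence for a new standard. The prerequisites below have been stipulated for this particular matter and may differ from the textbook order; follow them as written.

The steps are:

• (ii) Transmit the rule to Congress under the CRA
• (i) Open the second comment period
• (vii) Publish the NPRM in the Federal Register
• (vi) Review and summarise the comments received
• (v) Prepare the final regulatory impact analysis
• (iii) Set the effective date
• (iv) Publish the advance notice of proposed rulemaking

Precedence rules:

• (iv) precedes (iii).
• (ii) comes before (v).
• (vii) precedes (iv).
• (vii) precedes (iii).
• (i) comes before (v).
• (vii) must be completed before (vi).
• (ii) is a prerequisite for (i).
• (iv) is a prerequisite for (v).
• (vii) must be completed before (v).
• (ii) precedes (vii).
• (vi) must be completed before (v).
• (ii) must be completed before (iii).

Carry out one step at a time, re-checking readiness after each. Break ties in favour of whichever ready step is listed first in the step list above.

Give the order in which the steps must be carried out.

(ii), (i), (vii), (vi), (iv), (v), (iii)

(ii) is the only step with nothing outstanding, so it goes first.
Ready: (i) and (vii). (i) is listed earlier → (i).
That leaves (vii) as the only ready step → (vii).
Ready: (vi) and (iv). (vi) is listed earlier → (vi).
(iv) is the only step now ready → (iv).
Ready: (v) and (iii). (v) is listed earlier → (v).
Next only (iii) has its prerequisites met → (iii).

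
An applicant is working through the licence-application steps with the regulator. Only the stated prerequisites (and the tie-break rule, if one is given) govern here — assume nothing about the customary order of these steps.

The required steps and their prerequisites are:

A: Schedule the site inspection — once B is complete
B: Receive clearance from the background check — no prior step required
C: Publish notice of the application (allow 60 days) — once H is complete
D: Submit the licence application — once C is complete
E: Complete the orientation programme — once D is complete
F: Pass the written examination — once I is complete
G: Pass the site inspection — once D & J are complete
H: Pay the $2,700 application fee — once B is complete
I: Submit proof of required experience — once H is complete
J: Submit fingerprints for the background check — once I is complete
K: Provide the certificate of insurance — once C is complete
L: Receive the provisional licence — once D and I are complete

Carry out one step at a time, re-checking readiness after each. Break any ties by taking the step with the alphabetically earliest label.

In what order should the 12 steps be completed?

B → A → H → C → D → E → I → F → J → G → K → L

B is the only step with nothing outstanding, so it goes first.
A and H are both available; A has the earlier label → A.
H needed B, now all done → H.
Ready: C and I. C has the earlier label → C.
Ready: D, I and K. D has the earlier label → D.
Now E, I and K have their prerequisites met. E has the earlier label, so E next.
Now I and K have their prerequisites met. I has the earlier label, so I next.
Ready: F, J, K and L. F has the earlier label → F.
Ready: J, K and L. J has the earlier label → J.
G now also ready, so the ready set is {G, K, L}; G has the earlier label → G.
Now K and L have their prerequisites met. K has the earlier label, so K next.
That leaves L as the only ready step → L.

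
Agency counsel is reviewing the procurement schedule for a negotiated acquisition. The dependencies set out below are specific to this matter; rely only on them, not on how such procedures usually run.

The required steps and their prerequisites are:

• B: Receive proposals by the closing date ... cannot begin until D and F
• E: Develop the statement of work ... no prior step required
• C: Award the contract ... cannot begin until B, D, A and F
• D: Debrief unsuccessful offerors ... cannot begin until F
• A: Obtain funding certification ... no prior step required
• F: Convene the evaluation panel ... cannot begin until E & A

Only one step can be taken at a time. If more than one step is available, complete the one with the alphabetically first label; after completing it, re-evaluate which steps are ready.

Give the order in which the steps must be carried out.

A, E, F, D, B, C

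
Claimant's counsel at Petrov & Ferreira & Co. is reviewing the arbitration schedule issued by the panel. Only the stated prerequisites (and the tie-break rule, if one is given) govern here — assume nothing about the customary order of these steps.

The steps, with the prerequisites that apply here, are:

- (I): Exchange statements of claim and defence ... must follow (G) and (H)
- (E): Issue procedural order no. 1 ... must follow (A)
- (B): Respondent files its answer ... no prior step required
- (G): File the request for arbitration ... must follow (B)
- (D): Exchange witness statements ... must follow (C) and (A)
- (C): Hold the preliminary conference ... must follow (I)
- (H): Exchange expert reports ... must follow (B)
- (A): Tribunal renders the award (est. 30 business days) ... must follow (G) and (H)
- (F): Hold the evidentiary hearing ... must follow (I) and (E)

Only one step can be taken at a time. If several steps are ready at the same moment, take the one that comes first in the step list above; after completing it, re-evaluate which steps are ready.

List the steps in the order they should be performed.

(B), (G), (H), (I), (C), (A), (E), (D), (F)

(B) is the only step with nothing outstanding, so it goes first.
Ready: (G) and (H). (G) is listed earlier → (G).
Next only (H) has its prerequisites met → (H).
(I) and (A) are both available; (I) is listed earlier → (I).
(C) now also ready, so the ready set is {(C), (A)}; (C) is listed earlier → (C).
Next only (A) has its prerequisites met → (A).
Now (E) and (D) have their prerequisites met. (E) is listed earlier, so (E) next.
Now (D) and (F) have their prerequisites met. (D) is listed earlier, so (D) next.
That leaves (F) as the only ready step → (F).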